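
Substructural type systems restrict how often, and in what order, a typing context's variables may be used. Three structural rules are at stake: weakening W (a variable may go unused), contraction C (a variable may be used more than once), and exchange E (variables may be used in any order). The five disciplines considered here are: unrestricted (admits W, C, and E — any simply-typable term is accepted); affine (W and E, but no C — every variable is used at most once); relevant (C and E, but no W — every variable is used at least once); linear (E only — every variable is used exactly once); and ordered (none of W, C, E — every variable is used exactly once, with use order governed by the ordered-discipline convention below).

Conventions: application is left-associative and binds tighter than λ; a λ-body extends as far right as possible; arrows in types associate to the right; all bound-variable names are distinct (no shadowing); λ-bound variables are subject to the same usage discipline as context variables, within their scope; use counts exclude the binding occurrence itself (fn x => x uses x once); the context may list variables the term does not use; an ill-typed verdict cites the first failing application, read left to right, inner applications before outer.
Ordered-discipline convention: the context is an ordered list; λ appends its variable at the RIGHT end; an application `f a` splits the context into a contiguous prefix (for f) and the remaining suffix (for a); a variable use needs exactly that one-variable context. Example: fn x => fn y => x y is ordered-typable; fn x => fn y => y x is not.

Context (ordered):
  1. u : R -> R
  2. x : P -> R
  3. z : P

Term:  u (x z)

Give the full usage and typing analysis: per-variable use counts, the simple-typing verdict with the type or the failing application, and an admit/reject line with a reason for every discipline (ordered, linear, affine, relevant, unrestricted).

counts: u: 1×, x: 1×, z: 1×
uses in reading order: u, x, z
typing: well-typed — term : R
ordered: ✓ — u, x, z once each; derivable with no W/C/E
linear: ✓ — u, x, z: one use apiece
affine: ✓ — none of u, x, z used more than once
relevant: ✓ — u, x, z: all used, weakening unneeded
unrestricted: ✓ — well-typed at R; no restrictions here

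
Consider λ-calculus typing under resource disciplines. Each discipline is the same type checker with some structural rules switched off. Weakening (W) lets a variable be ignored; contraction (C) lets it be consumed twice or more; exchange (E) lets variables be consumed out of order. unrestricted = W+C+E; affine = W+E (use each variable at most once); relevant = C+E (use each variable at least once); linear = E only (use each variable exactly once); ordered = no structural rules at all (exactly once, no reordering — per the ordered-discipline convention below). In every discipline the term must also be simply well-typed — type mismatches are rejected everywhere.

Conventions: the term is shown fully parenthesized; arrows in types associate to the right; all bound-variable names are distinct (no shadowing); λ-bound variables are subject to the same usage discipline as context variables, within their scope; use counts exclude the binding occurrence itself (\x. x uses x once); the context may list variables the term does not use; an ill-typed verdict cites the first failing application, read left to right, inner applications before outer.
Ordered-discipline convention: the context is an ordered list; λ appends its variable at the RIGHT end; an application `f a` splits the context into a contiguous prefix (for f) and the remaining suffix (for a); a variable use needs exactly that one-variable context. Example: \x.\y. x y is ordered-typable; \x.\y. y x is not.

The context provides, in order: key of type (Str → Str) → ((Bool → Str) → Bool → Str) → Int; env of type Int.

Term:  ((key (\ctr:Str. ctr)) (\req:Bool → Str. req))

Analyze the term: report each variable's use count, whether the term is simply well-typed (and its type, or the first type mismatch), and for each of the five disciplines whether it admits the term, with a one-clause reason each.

variable uses: key=1, env=0, ctr [bound]=1, req [bound]=1
uses in reading order: key, ctr, req
typing: the term checks, with type Int
ordered: ✗, env left unused
linear: ✗, env left unused
affine: ✓, none of key, env, ctr, req used more than once
relevant: ✗, env left unused
unrestricted: ✓, well-typed at Int; no restrictions here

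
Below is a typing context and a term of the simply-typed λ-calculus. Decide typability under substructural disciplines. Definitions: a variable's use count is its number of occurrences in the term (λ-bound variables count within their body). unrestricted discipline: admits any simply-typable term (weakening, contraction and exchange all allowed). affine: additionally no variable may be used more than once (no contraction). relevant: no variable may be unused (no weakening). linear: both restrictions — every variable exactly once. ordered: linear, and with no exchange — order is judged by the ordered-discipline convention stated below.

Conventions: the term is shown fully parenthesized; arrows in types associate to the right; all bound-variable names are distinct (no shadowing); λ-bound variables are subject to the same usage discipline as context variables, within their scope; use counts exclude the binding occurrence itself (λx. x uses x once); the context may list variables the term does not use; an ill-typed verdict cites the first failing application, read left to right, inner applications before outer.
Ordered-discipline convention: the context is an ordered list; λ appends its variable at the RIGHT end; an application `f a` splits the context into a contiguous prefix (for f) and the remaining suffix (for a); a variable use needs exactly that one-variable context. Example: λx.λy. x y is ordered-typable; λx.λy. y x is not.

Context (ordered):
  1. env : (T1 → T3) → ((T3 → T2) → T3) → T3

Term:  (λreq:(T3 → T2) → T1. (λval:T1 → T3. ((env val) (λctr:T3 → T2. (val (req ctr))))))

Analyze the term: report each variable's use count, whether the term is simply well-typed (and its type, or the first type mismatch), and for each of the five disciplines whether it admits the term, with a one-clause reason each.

use counts: env: 1, req (bound): 1, val (bound): 2, ctr (bound): 1
left-to-right use order: env, val, val, req, ctr
typing: ✓ — ((T3 → T2) → T1) → (T1 → T3) → T3
ordered ✗ (uses contraction: val ×2)
linear ✗ (uses contraction: val ×2)
affine ✗ (uses contraction: val ×2)
relevant ✓ (at least one use each (env, req, val, ctr))
unrestricted ✓ (well-typed at ((T3 → T2) → T1) → (T1 → T3) → T3; no restrictions here)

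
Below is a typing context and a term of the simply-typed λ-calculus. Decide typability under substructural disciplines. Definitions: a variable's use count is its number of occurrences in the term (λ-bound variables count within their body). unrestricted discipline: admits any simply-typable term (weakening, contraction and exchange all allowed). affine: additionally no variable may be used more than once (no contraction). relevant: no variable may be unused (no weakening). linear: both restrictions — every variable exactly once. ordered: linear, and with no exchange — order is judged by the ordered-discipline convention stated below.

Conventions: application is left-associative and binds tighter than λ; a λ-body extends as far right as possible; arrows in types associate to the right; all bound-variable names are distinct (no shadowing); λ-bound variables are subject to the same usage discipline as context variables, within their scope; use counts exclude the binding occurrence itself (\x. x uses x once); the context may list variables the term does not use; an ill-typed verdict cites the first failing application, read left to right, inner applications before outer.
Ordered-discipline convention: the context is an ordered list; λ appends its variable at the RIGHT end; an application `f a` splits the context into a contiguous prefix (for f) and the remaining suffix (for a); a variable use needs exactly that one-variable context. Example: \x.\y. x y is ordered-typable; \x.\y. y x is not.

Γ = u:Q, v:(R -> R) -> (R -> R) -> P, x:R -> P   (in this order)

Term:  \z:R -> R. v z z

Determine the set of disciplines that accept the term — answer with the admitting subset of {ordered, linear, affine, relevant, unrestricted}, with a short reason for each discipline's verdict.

admitted in: unrestricted
usage: u=0, v=1, x=0, z (bound)=2
order of uses: v, z, z
typing: the term checks, with type (R -> R) -> P
ordered: ✗, uses contraction: z ×2; needs weakening: u, x unused
linear: ✗, uses contraction: z ×2; needs weakening: u, x unused
affine: ✗, uses contraction: z ×2
relevant: ✗, needs weakening: u, x unused
unrestricted: ✓, well-typed at (R -> R) -> P; no restrictions here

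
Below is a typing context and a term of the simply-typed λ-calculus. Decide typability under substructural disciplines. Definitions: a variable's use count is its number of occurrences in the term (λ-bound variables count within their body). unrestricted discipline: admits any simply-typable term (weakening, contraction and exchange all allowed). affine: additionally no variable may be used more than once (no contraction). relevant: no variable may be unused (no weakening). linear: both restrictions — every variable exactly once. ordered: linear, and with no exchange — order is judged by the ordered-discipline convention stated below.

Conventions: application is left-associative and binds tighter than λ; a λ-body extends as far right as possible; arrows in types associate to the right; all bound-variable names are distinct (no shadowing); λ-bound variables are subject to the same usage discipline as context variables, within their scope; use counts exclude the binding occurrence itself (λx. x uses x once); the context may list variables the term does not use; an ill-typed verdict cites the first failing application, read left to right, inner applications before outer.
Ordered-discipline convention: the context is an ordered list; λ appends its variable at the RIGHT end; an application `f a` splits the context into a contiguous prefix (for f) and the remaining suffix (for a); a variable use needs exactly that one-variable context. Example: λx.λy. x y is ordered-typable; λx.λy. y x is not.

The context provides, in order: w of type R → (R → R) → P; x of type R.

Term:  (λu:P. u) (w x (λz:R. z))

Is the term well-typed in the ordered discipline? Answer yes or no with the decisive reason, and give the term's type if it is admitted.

yes — one use each (w, x, u, z); ordered split holds; term : P
counts: w=1; x=1; u [bound]=1; z [bound]=1
left-to-right use order: u, w, x, z
typing: the term checks, with type P
all disciplines: ordered ✓ · linear ✓ · affine ✓ · relevant ✓ · unrestricted ✓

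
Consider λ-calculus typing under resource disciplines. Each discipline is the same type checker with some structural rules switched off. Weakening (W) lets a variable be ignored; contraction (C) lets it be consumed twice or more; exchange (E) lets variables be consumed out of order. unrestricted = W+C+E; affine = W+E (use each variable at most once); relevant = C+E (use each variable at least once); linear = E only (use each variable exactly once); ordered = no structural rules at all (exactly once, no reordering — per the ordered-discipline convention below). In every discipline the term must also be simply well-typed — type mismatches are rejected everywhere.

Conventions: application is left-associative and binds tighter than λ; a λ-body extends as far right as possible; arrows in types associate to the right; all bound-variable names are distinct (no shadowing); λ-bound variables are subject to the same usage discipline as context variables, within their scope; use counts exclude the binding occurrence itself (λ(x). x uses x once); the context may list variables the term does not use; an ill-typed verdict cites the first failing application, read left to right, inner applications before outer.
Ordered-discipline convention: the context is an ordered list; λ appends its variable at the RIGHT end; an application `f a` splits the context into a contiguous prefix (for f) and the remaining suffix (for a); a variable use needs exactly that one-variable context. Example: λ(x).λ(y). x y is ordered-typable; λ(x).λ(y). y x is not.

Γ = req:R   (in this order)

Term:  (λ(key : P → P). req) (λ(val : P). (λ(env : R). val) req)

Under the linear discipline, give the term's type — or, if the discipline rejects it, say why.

not well-typed under linear — needs contraction — req ×2; needs weakening: key, env unused
usage: req: 2; key [bound]: 0; val [bound]: 1; env [bound]: 0
order of uses: req, val, req
typing: the term checks, with type R
all disciplines: ordered ✗ | linear ✗ | affine ✗ | relevant ✗ | unrestricted ✓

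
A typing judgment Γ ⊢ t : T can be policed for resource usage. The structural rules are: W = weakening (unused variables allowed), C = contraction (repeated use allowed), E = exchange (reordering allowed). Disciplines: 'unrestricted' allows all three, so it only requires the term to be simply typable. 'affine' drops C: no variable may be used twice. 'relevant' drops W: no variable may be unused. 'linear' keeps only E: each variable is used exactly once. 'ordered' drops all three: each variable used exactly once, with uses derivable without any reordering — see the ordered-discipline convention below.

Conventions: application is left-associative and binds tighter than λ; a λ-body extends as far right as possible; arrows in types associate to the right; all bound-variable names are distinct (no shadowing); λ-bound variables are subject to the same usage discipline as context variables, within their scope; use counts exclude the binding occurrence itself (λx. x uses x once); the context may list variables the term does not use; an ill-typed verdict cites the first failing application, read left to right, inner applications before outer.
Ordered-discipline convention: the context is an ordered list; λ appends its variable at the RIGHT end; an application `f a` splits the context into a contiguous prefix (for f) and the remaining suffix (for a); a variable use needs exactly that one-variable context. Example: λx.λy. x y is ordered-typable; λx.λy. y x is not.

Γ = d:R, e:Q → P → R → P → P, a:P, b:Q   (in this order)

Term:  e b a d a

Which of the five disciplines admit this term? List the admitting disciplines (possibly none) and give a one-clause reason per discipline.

admitted in: relevant, unrestricted
usage: d: 1, e: 1, a: 2, b: 1
use order (left to right): e, b, a, d, a
typing: well-typed — term : P
ordered: ✗, uses contraction: a ×2
linear: ✗, uses contraction: a ×2
affine: ✗, uses contraction: a ×2
relevant: ✓, none of d, e, a, b goes unused
unrestricted: ✓, type-checks (P) and nothing is barred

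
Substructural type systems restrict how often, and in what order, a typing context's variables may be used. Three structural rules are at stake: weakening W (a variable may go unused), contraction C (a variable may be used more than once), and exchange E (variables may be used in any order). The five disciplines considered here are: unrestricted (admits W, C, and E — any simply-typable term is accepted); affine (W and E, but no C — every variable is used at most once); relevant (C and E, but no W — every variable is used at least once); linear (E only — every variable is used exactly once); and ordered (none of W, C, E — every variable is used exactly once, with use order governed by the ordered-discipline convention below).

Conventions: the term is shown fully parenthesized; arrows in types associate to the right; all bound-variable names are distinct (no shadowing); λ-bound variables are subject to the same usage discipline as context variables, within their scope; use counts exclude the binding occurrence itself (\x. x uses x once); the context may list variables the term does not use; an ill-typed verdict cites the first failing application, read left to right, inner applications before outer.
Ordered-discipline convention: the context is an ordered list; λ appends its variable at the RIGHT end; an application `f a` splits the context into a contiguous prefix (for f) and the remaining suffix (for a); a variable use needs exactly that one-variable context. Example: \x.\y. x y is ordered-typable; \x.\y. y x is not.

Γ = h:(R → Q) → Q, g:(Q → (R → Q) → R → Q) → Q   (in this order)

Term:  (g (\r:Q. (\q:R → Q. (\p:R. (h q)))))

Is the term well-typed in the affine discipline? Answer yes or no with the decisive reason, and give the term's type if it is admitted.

yes — h, g, r, q, p: no repeats, contraction unneeded; term : Q
use counts: h=1; g=1; r [bound]=0; q [bound]=1; p [bound]=0
uses in reading order: g, h, q
typing: ✓ — Q
summary: ordered ✗ · linear ✗ · affine ✓ · relevant ✗ · unrestricted ✓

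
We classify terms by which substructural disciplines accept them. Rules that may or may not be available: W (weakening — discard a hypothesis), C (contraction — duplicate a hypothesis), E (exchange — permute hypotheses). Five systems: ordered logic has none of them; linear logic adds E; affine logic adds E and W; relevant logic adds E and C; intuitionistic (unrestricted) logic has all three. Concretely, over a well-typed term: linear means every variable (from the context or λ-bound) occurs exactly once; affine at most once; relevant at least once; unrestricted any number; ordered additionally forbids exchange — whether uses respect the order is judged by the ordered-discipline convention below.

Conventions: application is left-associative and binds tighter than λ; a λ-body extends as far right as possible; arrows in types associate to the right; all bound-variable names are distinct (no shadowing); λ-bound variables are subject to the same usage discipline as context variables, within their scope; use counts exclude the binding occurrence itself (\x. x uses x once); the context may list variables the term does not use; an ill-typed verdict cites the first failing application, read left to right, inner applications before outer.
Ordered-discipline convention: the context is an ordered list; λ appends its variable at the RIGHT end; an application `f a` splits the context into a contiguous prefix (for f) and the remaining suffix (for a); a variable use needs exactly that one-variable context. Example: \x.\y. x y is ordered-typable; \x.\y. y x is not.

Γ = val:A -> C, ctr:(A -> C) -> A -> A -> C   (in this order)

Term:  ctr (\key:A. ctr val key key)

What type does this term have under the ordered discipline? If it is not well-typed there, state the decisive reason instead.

not well-typed under ordered — repeated use of ctr ×2, key ×2
variable uses: val: 1×, ctr: 2×, key (λ-bound): 2×
left-to-right use order: ctr, ctr, val, key, key
typing: well-typed at A -> A -> C
across the five disciplines: ordered ✗; linear ✗; affine ✗; relevant ✓; unrestricted ✓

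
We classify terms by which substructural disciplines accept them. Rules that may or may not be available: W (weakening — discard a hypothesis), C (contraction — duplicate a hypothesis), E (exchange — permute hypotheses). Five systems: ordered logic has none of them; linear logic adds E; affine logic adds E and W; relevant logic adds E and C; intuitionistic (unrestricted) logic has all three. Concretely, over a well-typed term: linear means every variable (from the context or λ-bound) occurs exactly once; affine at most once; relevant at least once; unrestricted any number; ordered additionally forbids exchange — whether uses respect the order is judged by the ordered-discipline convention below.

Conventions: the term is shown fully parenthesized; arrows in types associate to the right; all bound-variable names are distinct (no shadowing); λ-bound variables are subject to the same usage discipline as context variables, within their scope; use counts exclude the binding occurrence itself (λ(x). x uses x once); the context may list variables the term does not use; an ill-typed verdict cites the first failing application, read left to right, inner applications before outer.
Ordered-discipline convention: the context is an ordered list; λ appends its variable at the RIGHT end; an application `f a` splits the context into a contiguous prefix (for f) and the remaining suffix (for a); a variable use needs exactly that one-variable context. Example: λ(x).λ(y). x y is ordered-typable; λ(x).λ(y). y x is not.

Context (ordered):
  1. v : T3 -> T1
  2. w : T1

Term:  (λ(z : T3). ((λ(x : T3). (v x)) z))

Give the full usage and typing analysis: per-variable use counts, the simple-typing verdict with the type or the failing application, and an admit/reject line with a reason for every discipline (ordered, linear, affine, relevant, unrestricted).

usage: v=1; w=0; z (λ-bound)=1; x (λ-bound)=1
left-to-right use order: v, x, z
typing: well-typed — term : T3 -> T1
ordered ✗ (w left unused)
linear ✗ (w left unused)
affine ✓ (none of v, w, z, x used more than once)
relevant ✗ (w left unused)
unrestricted ✓ (simply typable at T3 -> T1; W, C, E all held)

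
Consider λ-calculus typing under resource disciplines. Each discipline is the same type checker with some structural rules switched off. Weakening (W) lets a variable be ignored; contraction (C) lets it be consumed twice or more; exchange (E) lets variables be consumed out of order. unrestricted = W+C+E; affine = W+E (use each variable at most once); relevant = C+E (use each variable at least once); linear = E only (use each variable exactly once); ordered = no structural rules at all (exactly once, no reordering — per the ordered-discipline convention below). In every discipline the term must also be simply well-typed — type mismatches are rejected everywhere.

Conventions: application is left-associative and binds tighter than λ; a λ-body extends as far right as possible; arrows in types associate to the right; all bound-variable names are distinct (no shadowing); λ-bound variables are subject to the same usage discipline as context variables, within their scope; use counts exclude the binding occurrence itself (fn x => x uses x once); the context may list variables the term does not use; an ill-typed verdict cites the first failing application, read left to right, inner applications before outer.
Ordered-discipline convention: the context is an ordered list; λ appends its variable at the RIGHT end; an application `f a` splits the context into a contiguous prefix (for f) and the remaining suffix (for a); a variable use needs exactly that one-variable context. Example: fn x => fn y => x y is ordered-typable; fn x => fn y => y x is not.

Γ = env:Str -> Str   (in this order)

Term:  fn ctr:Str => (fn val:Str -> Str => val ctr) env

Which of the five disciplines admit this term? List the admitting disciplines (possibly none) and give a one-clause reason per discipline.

accepted by: linear, affine, relevant, unrestricted
counts: env ×1; ctr [bound] ×1; val [bound] ×1
left-to-right use order: val, ctr, env
typing: well-typed at Str -> Str
ordered ✗ (no ordered split (uses run val, ctr, env))
linear ✓ (single use per variable (env, ctr, val))
affine ✓ (env, ctr, val: no repeats, contraction unneeded)
relevant ✓ (none of env, ctr, val goes unused)
unrestricted ✓ (simply typable at Str -> Str; W, C, E all held)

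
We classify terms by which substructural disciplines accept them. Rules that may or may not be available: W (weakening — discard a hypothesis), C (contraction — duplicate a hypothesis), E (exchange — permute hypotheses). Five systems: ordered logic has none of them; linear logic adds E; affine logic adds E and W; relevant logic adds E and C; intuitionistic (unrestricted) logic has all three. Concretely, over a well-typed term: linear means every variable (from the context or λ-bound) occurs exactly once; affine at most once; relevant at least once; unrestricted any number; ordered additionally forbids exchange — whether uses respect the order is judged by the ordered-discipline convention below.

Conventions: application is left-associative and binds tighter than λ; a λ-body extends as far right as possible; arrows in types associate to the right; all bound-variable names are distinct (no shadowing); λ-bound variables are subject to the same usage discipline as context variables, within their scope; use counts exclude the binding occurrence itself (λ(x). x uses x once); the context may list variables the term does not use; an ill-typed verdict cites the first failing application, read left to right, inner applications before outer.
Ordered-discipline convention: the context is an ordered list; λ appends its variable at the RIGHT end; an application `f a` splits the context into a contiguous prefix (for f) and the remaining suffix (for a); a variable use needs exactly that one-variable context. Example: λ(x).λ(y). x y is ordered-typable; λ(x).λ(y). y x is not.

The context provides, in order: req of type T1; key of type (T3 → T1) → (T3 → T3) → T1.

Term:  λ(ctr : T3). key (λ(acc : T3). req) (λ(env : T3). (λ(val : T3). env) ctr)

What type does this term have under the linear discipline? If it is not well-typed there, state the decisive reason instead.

not well-typed under linear — needs weakening: acc, val unused
usage: req ×1, key ×1, ctr (λ-bound) ×1, acc (λ-bound) ×0, env (λ-bound) ×1, val (λ-bound) ×0
order of uses: key, req, env, ctr
typing: ✓ — T3 → T1
per-discipline verdicts: ordered ✗ · linear ✗ · affine ✓ · relevant ✗ · unrestricted ✓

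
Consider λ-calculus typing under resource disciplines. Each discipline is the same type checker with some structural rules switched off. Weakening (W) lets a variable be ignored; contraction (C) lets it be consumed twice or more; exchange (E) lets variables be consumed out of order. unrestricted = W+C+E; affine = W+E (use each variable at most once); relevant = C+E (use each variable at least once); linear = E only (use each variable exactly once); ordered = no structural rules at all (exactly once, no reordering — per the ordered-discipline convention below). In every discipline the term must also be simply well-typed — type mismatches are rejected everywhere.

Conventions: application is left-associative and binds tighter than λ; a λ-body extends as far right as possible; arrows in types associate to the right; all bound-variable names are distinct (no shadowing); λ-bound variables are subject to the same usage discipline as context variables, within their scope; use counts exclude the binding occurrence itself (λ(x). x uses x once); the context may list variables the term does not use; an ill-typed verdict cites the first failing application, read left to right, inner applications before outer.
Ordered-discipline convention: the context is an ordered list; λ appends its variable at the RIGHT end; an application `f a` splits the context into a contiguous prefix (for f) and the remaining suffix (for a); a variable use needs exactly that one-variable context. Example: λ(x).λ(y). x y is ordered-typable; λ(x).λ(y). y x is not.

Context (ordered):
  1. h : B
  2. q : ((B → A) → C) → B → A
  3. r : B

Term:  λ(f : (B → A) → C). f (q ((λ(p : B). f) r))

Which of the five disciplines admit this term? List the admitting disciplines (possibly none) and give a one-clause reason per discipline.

accepted by: unrestricted
variable uses: h: 0; q: 1; r: 1; f (bound): 2; p (bound): 0
use order (left to right): f, q, f, r
typing: well-typed at ((B → A) → C) → C
ordered: ✗, needs contraction — f ×2; h, p left unused
linear: ✗, needs contraction — f ×2; h, p left unused
affine: ✗, needs contraction — f ×2
relevant: ✗, h, p left unused
unrestricted: ✓, well-typed at ((B → A) → C) → C; no restrictions here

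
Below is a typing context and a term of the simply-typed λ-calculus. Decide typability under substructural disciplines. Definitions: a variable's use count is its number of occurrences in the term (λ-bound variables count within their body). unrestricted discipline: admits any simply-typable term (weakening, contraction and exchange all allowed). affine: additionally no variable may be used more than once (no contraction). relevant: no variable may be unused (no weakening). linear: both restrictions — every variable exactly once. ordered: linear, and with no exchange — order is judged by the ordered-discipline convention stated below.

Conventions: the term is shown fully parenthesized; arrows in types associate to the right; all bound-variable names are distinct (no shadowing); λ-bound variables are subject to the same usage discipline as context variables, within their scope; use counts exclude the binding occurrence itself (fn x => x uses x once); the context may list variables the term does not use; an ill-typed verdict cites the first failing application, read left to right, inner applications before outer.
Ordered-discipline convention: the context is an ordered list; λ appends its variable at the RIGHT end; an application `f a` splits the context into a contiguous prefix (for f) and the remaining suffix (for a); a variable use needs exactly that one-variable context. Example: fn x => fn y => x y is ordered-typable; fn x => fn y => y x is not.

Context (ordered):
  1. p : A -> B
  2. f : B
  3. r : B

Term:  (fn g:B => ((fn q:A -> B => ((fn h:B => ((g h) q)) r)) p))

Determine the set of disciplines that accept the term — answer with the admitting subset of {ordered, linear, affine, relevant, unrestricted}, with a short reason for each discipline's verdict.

accepted by: none
counts: p ×1; f ×0; r ×1; g [bound] ×1; q [bound] ×1; h [bound] ×1
order of uses: g, h, q, r, p
typing: ill-typed: non-function type B applied to an argument
ordered: ✗ — not simply typable
linear: ✗ — fails simple typing
affine: ✗ — a type mismatch blocks all five
relevant: ✗ — the type mismatch rejects it
unrestricted: ✗ — not simply typable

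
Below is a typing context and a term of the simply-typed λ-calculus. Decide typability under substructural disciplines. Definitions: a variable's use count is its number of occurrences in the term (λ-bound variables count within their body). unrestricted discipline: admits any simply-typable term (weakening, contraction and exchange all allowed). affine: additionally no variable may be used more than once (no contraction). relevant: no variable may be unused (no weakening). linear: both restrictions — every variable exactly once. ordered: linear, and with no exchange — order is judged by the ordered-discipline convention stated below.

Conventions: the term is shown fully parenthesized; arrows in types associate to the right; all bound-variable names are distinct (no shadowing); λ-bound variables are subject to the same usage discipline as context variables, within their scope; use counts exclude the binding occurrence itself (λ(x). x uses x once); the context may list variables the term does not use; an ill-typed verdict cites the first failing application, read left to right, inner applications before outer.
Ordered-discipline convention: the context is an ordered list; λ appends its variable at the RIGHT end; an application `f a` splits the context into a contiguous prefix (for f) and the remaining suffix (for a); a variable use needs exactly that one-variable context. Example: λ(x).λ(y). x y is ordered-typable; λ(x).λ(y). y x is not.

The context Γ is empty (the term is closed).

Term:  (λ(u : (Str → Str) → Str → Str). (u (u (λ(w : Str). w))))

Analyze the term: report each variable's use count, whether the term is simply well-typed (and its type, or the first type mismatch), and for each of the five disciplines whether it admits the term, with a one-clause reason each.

counts: u (λ-bound) ×2, w (λ-bound) ×1
left-to-right use order: u, u, w
typing: ✓ — ((Str → Str) → Str → Str) → Str → Str
ordered: ✗, needs contraction — u ×2
linear: ✗, needs contraction — u ×2
affine: ✗, needs contraction — u ×2
relevant: ✓, at least one use each (u, w)
unrestricted: ✓, typability at ((Str → Str) → Str → Str) → Str → Str is all that's needed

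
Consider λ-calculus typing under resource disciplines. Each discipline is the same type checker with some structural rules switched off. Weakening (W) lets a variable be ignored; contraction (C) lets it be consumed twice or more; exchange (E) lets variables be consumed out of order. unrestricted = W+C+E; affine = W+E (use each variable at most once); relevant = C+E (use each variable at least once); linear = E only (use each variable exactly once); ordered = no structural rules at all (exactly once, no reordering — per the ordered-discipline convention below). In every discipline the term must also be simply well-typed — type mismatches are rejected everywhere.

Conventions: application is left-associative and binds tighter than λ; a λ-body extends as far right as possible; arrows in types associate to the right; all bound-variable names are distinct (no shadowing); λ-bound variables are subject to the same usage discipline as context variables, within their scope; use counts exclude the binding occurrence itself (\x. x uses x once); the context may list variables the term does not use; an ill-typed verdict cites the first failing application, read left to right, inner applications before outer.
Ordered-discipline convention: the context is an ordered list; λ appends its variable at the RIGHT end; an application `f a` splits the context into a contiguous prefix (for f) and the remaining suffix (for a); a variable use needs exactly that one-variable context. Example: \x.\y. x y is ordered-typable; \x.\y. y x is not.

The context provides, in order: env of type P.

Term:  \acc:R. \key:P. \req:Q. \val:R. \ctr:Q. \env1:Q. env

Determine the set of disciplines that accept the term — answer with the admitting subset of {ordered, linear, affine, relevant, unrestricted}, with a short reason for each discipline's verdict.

admitted by: affine, unrestricted
use counts: env: 1, acc (bound): 0, key (bound): 0, req (bound): 0, val (bound): 0, ctr (bound): 0, env1 (bound): 0
left-to-right use order: env
typing: well-typed at R -> P -> Q -> R -> Q -> Q -> P
ordered: ✗, unused: acc, key, req, val, ctr, env1 — weakening required
linear: ✗, unused: acc, key, req, val, ctr, env1 — weakening required
affine: ✓, at most one use each (env, acc, key, req, val, ctr, env1)
relevant: ✗, unused: acc, key, req, val, ctr, env1 — weakening required
unrestricted: ✓, simply typable at R -> P -> Q -> R -> Q -> Q -> P; W, C, E all held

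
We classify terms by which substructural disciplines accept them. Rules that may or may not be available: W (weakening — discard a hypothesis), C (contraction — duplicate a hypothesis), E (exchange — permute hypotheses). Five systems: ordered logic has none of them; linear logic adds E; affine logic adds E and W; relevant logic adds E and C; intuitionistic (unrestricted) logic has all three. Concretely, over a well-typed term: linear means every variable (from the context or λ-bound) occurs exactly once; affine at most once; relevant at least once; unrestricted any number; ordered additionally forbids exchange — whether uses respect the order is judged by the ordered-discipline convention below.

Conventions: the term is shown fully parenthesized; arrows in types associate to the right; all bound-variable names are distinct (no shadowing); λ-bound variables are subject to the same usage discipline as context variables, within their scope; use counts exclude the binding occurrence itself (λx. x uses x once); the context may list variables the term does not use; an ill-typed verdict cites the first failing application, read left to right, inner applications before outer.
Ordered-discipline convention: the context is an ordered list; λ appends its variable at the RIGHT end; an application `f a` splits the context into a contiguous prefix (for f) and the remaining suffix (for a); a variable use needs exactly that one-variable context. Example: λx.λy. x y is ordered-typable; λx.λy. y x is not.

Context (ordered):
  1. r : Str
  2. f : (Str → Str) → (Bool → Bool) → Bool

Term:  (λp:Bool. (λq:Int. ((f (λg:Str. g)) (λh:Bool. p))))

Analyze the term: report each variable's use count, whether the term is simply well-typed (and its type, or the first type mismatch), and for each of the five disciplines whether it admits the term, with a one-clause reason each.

usage: r: 0; f: 1; p (bound): 1; q (bound): 0; g (bound): 1; h (bound): 0
left-to-right use order: f, g, p
typing: ✓ — Bool → Int → Bool
ordered ✗ (r, q, h left unused)
linear ✗ (r, q, h left unused)
affine ✓ (at most one use each (r, f, p, q, g, h))
relevant ✗ (r, q, h left unused)
unrestricted ✓ (well-typed at Bool → Int → Bool; no restrictions here)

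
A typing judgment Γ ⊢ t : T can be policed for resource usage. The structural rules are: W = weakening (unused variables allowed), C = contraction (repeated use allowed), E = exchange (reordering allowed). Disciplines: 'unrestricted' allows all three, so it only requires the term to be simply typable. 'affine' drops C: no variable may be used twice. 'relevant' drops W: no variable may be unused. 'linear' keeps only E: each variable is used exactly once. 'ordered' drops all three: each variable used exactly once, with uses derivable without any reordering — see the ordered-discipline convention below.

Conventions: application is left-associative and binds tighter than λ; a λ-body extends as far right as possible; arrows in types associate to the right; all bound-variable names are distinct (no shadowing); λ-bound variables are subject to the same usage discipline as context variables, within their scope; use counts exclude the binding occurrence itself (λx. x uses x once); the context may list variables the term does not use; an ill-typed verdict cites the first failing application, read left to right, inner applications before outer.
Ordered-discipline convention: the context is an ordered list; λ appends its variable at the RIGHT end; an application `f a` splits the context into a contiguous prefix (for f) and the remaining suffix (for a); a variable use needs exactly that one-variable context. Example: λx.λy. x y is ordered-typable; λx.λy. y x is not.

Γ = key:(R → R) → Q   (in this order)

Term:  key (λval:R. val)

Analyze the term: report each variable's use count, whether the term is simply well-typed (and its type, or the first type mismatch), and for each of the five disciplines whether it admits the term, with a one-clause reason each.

variable uses: key: 1×, val [bound]: 1×
order of uses: key, val
typing: ✓ — Q
ordered: ✓, one use each (key, val); ordered split holds
linear: ✓, key, val: one use apiece
affine: ✓, none of key, val used more than once
relevant: ✓, at least one use each (key, val)
unrestricted: ✓, typability at Q is all that's needed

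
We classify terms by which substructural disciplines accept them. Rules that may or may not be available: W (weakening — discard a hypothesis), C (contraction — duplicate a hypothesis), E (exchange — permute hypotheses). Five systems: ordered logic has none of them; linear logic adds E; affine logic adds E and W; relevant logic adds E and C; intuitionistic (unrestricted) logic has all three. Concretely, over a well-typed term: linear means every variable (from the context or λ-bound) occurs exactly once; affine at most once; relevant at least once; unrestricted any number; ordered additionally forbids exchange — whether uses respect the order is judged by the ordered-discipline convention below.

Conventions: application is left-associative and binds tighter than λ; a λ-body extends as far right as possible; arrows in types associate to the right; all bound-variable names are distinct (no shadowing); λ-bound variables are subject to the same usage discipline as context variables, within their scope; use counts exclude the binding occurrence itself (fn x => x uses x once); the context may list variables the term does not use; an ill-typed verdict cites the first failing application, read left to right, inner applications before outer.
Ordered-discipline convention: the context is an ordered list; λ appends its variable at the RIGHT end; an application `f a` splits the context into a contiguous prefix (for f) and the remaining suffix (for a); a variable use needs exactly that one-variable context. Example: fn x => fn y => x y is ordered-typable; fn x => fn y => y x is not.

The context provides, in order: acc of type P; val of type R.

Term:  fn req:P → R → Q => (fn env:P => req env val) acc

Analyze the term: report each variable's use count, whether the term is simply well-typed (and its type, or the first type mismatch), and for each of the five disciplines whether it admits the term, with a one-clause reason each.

variable uses: acc ×1, val ×1, req (bound) ×1, env (bound) ×1
order of uses: req, env, val, acc
typing: well-typed at (P → R → Q) → Q
ordered: ✗, no ordered split (uses run req, env, val, acc)
linear: ✓, exactly-once usage across acc, val, req, env
affine: ✓, acc, val, req, env: no repeats, contraction unneeded
relevant: ✓, acc, val, req, env: all used, weakening unneeded
unrestricted: ✓, type-checks ((P → R → Q) → Q) and nothing is barred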